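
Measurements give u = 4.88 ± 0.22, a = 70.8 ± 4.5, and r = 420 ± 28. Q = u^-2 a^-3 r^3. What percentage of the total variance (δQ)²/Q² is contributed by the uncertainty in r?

(δQ/Q)² = (-2·δu/u)² + (-3·δa/a)² + (3·δr/r)²
  u term: (-2×0.0451)² = 0.00813
  a term: (-3×0.0636)² = 0.0364
  r term: (3×0.0667)² = 0.0400
Total = 0.0845. Share from r = 0.0400/0.0845 = 0.473.

47.3%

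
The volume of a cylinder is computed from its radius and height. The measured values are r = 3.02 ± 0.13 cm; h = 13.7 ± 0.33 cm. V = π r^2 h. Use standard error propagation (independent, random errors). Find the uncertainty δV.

Products/powers → add relative errors in quadrature, weighted by exponent:
  (2·δr/r)² = (2×0.0430)² = 0.00741;  (1·δh/h)² = (1×0.0241)² = 0.000580
δV/V = √(0.00799) = 0.0894
V = 393 cm^3, so δV = 0.0894 × 393 = 35.1 cm^3.

35.1 cm^3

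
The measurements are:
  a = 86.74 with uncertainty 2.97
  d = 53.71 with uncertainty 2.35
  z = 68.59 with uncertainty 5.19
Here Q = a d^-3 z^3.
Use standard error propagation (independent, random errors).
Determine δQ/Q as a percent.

26.4%

Each factor contributes (exponent × relative error)² to (δQ/Q)²:
  (1·δa/a)² = (1×0.0342)² = 0.00117;  (-3·δd/d)² = (-3×0.0438)² = 0.0172;  (3·δz/z)² = (3×0.0757)² = 0.0515
δQ/Q = √(0.0699) = 0.264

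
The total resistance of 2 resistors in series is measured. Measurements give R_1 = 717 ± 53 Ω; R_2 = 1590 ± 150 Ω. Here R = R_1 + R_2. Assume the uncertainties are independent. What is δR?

159 Ω

For a sum/difference, combine absolute errors in quadrature:
  (δR_1)² = 2810;  (δR_2)² = 22500
δR = √(25300) = 159 Ω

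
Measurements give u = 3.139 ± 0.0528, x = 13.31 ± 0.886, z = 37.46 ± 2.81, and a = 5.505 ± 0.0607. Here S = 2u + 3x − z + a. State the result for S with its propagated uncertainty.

14.25 ± 3.87

Absolute uncertainties add in quadrature for a linear combination:
  (2·δu)² = 0.0112;  (3·δx)² = 7.06;  (δz)² = 7.90;  (δa)² = 0.00368
δS = √(15.0) = 3.87
S = 14.25.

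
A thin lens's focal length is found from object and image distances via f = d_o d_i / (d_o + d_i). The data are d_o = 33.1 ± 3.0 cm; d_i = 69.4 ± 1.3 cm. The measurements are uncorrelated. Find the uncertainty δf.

1.38 cm

∂f/∂d_o = (d_i/(d_o+d_i))² = 0.458;  ∂f/∂d_i = (d_o/(d_o+d_i))² = 0.104
δf = √((∂f/∂d_o · δd_o)² + (∂f/∂d_i · δd_i)²) = √(1.89 + 0.0184) = 1.38 cm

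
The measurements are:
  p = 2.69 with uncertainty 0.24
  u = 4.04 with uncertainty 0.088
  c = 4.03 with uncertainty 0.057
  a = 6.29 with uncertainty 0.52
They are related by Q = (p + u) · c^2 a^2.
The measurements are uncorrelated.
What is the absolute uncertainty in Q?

744

Let w = p + u = 6.73. δw = √(δp² + δu²) = √(0.0576 + 0.00774) = 0.256, so δw/w = 0.0380.
Q is then a monomial in w, c, a:
δQ/Q = √((δw/w)² + (2·δc/c)² + (2·δa/a)²) = √(0.00144 + 0.000800 + 0.0273) = 0.172
Q = 4320, so δQ = 0.172 × 4320 = 744.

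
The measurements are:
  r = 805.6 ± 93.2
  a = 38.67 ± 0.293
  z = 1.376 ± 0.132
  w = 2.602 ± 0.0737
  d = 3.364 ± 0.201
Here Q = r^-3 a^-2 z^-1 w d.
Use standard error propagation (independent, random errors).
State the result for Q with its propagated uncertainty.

(8.137 ± 2.98) × 10^-12

Each factor contributes (exponent × relative error)² to (δQ/Q)²:
  (-3·δr/r)² = (-3×0.116)² = 0.120;  (-2·δa/a)² = (-2×0.00758)² = 0.000230;  (-1·δz/z)² = (-1×0.0959)² = 0.00920;  (1·δw/w)² = (1×0.0283)² = 0.000802;  (1·δd/d)² = (1×0.0598)² = 0.00357
δQ/Q = √(0.134) = 0.366
Q = 8.137e-12, so δQ = 0.366 × 8.137e-12 = 2.98e-12.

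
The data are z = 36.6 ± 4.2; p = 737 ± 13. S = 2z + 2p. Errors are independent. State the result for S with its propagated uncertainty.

1550 ± 27.3

Each term contributes (cᵢ δxᵢ)² to (δS)²:
  (2·δz)² = 70.6;  (2·δp)² = 676
δS = √(747) = 27.3
S = 1550.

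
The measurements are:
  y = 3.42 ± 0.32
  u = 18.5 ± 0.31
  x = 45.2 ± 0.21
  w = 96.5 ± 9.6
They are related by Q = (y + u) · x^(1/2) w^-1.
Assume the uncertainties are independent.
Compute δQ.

0.155

Let h = y + u = 21.9. δh = √(δy² + δu²) = √(0.102 + 0.0961) = 0.446, so δh/h = 0.0203.
Q is then a monomial in h, x, w:
δQ/Q = √((δh/h)² + (½·δx/x)² + (-1·δw/w)²) = √(0.000413 + 5.4e-06 + 0.00990) = 0.102
Q = 1.53, so δQ = 0.102 × 1.53 = 0.155.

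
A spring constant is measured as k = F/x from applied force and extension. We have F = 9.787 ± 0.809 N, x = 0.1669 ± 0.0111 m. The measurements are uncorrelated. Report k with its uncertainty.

58.64 ± 6.22 N/m

Relative error in a monomial: (δk/k)² = Σ (nᵢ · δxᵢ/xᵢ)².
  (1·δF/F)² = (1×0.0827)² = 0.00683;  (-1·δx/x)² = (-1×0.0665)² = 0.00442
δk/k = √(0.0113) = 0.106
k = 58.64 N/m, so δk = 0.106 × 58.64 = 6.22 N/m.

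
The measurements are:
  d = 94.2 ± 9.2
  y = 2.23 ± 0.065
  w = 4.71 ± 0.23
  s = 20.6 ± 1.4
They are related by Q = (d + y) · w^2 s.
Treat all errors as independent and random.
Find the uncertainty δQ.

Let u = d + y = 96.4. δu = √(δd² + δy²) = √(84.6 + 0.00423) = 9.20, so δu/u = 0.0954.
Q is then a monomial in u, w, s:
δQ/Q = √((δu/u)² + (2·δw/w)² + (1·δs/s)²) = √(0.00910 + 0.00954 + 0.00462) = 0.153
Q = 44100, so δQ = 0.153 × 44100 = 6720.

6720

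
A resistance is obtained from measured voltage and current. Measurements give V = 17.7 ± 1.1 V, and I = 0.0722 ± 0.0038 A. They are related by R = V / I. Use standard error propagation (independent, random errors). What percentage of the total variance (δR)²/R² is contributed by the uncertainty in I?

(δR/R)² = (1·δV/V)² + (-1·δI/I)²
  V term: (1×0.0621)² = 0.00386
  I term: (-1×0.0526)² = 0.00277
Total = 0.00663. Share from I = 0.00277/0.00663 = 0.418.

41.8%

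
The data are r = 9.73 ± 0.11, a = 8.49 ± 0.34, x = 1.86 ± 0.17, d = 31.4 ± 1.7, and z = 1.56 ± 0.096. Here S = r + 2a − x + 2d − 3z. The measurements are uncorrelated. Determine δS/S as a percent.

Absolute uncertainties add in quadrature for a linear combination:
  (δr)² = 0.0121;  (2·δa)² = 0.462;  (δx)² = 0.0289;  (2·δd)² = 11.6;  (3·δz)² = 0.0829
δS = √(12.1) = 3.49
S = 83.0, so δS/S = 3.49/83.0 = 0.0420.

4.20%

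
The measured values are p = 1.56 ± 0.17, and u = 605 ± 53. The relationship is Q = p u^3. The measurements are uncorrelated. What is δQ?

9.83e+07

Products/powers → add relative errors in quadrature, weighted by exponent:
  (1·δp/p)² = (1×0.109)² = 0.0119;  (3·δu/u)² = (3×0.0876)² = 0.0691
δQ/Q = √(0.0809) = 0.285
Q = 3.45e+08, so δQ = 0.285 × 3.45e+08 = 9.83e+07.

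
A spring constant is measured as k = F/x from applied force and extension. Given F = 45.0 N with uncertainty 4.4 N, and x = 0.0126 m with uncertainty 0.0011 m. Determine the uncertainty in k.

Relative error in a monomial: (δk/k)² = Σ (nᵢ · δxᵢ/xᵢ)².
  (1·δF/F)² = (1×0.0978)² = 0.00956;  (-1·δx/x)² = (-1×0.0873)² = 0.00762
δk/k = √(0.0172) = 0.131
k = 3570 N/m, so δk = 0.131 × 3570 = 468 N/m.

468 N/m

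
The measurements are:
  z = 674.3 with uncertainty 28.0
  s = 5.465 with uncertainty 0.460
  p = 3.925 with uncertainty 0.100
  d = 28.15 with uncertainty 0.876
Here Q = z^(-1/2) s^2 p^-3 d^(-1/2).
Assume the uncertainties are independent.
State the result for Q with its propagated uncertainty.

Products/powers → add relative errors in quadrature, weighted by exponent:
  (−½·δz/z)² = (-0.5×0.0415)² = 0.000431;  (2·δs/s)² = (2×0.0842)² = 0.0283;  (-3·δp/p)² = (-3×0.0255)² = 0.00584;  (−½·δd/d)² = (-0.5×0.0311)² = 0.000242
δQ/Q = √(0.0349) = 0.187
Q = 0.003585, so δQ = 0.187 × 0.003585 = 0.000669.

0.003585 ± 0.000669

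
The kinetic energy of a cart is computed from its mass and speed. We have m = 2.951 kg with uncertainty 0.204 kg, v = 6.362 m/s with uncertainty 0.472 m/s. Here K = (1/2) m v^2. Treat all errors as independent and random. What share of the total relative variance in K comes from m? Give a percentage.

17.8%

(δK/K)² = (1·δm/m)² + (2·δv/v)²
  m term: (1×0.0691)² = 0.00478
  v term: (2×0.0742)² = 0.0220
Total = 0.0268. Share from m = 0.00478/0.0268 = 0.178.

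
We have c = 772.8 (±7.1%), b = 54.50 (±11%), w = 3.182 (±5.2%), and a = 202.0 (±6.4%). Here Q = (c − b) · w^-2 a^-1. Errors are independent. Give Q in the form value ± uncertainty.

0.3512 ± 0.0507

Let u = c − b = 718.3. δu = √(δc² + δb²) = √(3010 + 35.9) = 55.2, so δu/u = 0.0768.
Q is then a monomial in u, w, a:
δQ/Q = √((δu/u)² + (-2·δw/w)² + (-1·δa/a)²) = √(0.00590 + 0.0108 + 0.00410) = 0.144
Q = 0.3512, so δQ = 0.144 × 0.3512 = 0.0507.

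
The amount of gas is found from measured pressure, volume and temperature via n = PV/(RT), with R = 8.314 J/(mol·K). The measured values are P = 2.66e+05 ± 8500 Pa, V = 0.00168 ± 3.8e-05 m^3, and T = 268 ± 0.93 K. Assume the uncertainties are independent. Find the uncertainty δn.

Since n is a product/quotient, work with relative uncertainties:
  (1·δP/P)² = (1×0.0320)² = 0.00102;  (1·δV/V)² = (1×0.0226)² = 0.000512;  (-1·δT/T)² = (-1×0.00347)² = 1.2e-05
δn/n = √(0.00154) = 0.0393
n = 0.201 mol, so δn = 0.0393 × 0.201 = 0.00788 mol.

0.00788 mol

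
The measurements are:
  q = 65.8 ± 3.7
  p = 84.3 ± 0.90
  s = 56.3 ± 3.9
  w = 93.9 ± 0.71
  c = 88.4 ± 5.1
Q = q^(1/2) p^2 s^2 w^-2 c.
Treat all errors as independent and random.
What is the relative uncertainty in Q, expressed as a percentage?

15.5%

Q is a product of powers, so relative uncertainties combine in quadrature:
  (½·δq/q)² = (0.5×0.0562)² = 0.000790;  (2·δp/p)² = (2×0.0107)² = 0.000456;  (2·δs/s)² = (2×0.0693)² = 0.0192;  (-2·δw/w)² = (-2×0.00756)² = 0.000229;  (1·δc/c)² = (1×0.0577)² = 0.00333
δQ/Q = √(0.0240) = 0.155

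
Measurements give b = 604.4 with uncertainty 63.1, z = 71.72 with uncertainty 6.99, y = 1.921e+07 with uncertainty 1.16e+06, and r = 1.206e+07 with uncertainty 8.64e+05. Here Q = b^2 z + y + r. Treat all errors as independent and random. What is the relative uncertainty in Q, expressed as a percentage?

Let p = b^2·z = 2.62e+07. δp/p = √((2·δb/b)² + (1·δz/z)²) = √(0.0436 + 0.00950) = 0.230, so δp = 6.04e+06.
Q = p + y + r: δQ = √(δp² + δy² + δr²) = √(3.64e+13 + 1.35e+12 + 7.46e+11) = 6.21e+06
Q = 5.747e+07, so δQ/Q = 6.21e+06/5.747e+07 = 0.108.

10.8%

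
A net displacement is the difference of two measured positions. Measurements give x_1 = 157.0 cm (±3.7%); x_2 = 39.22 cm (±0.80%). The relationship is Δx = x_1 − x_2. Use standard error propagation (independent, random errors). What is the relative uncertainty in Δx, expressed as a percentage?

4.94%

For a sum/difference, combine absolute errors in quadrature:
  (δx_1)² = 33.7;  (δx_2)² = 0.0984
δΔx = √(33.8) = 5.82 cm
Δx = 117.8 cm, so δΔx/Δx = 5.82/117.8 = 0.0494.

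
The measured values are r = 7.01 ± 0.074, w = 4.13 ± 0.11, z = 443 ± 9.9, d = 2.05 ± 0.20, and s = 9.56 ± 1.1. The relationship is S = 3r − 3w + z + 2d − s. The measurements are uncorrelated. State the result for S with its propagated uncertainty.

For a sum/difference, combine absolute errors in quadrature:
  (3·δr)² = 0.0493;  (3·δw)² = 0.109;  (δz)² = 98.0;  (2·δd)² = 0.160;  (δs)² = 1.21
δS = √(99.5) = 9.98
S = 446.

446 ± 9.98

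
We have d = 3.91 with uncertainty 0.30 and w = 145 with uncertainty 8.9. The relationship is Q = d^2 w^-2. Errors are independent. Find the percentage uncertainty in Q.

19.7%

For a monomial Q ∝ d^2, w^-2, fractional errors add in quadrature:
  (2·δd/d)² = (2×0.0767)² = 0.0235;  (-2·δw/w)² = (-2×0.0614)² = 0.0151
δQ/Q = √(0.0386) = 0.197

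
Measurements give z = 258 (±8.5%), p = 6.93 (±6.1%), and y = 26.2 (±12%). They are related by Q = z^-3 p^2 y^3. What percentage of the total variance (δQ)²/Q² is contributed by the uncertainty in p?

7.10%

(δQ/Q)² = (-3·δz/z)² + (2·δp/p)² + (3·δy/y)²
  z term: (-3×0.0850)² = 0.0650
  p term: (2×0.0610)² = 0.0149
  y term: (3×0.120)² = 0.130
Total = 0.210. Share from p = 0.0149/0.210 = 0.0710.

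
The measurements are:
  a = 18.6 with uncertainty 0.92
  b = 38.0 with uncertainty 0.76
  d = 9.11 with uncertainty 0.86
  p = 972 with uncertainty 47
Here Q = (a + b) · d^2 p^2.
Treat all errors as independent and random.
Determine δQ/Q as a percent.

Let u = a + b = 56.6. δu = √(δa² + δb²) = √(0.846 + 0.578) = 1.19, so δu/u = 0.0211.
Q is then a monomial in u, d, p:
δQ/Q = √((δu/u)² + (2·δd/d)² + (2·δp/p)²) = √(0.000445 + 0.0356 + 0.00935) = 0.213

21.3%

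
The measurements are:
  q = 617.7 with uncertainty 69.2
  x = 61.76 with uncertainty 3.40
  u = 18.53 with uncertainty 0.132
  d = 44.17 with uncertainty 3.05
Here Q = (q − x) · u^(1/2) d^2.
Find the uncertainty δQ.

8.69e+05

Let w = q − x = 555.9. δw = √(δq² + δx²) = √(4790 + 11.6) = 69.3, so δw/w = 0.125.
Q is then a monomial in w, u, d:
δQ/Q = √((δw/w)² + (½·δu/u)² + (2·δd/d)²) = √(0.0155 + 1.27e-05 + 0.0191) = 0.186
Q = 4.669e+06, so δQ = 0.186 × 4.669e+06 = 8.69e+05.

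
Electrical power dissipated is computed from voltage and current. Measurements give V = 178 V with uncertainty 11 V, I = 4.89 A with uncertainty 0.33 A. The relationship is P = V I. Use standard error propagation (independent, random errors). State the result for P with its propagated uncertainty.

Each factor contributes (exponent × relative error)² to (δP/P)²:
  (1·δV/V)² = (1×0.0618)² = 0.00382;  (1·δI/I)² = (1×0.0675)² = 0.00455
δP/P = √(0.00837) = 0.0915
P = 870 W, so δP = 0.0915 × 870 = 79.6 W.

870 ± 79.6 W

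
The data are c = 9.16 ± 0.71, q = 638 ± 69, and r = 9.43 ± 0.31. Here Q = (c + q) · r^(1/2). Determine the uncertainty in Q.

214

Let u = c + q = 647. δu = √(δc² + δq²) = √(0.504 + 4760) = 69.0, so δu/u = 0.107.
Q is then a monomial in u, r:
δQ/Q = √((δu/u)² + (½·δr/r)²) = √(0.0114 + 0.000270) = 0.108
Q = 1990, so δQ = 0.108 × 1990 = 214.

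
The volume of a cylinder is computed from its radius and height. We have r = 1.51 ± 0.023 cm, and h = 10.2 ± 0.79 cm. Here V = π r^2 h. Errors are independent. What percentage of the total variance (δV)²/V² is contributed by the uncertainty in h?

(δV/V)² = (2·δr/r)² + (1·δh/h)²
  r term: (2×0.0152)² = 0.000928
  h term: (1×0.0775)² = 0.00600
Total = 0.00693. Share from h = 0.00600/0.00693 = 0.866.

86.6%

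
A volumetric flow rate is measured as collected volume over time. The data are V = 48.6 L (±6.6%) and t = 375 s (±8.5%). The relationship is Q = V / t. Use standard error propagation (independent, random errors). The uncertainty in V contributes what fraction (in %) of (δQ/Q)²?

37.6%

(δQ/Q)² = (1·δV/V)² + (-1·δt/t)²
  V term: (1×0.0660)² = 0.00436
  t term: (-1×0.0850)² = 0.00723
Total = 0.0116. Share from V = 0.00436/0.0116 = 0.376.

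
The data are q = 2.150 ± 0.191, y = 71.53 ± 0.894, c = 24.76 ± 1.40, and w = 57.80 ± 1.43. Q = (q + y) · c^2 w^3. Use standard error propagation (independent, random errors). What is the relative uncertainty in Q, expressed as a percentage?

13.6%

Let u = q + y = 73.68. δu = √(δq² + δy²) = √(0.0365 + 0.799) = 0.914, so δu/u = 0.0124.
Q is then a monomial in u, c, w:
δQ/Q = √((δu/u)² + (2·δc/c)² + (3·δw/w)²) = √(0.000154 + 0.0128 + 0.00551) = 0.136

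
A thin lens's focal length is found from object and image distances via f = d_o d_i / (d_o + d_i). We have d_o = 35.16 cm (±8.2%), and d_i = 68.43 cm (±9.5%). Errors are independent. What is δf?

1.46 cm

∂f/∂d_o = (d_i/(d_o+d_i))² = 0.436;  ∂f/∂d_i = (d_o/(d_o+d_i))² = 0.115
δf = √((∂f/∂d_o · δd_o)² + (∂f/∂d_i · δd_i)²) = √(1.58 + 0.561) = 1.46 cm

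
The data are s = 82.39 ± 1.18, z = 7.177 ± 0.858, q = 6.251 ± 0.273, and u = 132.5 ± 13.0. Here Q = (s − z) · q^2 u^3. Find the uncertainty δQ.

Let w = s − z = 75.21. δw = √(δs² + δz²) = √(1.39 + 0.736) = 1.46, so δw/w = 0.0194.
Q is then a monomial in w, q, u:
δQ/Q = √((δw/w)² + (2·δq/q)² + (3·δu/u)²) = √(0.000376 + 0.00763 + 0.0866) = 0.308
Q = 6.837e+09, so δQ = 0.308 × 6.837e+09 = 2.1e+09.

2.1e+09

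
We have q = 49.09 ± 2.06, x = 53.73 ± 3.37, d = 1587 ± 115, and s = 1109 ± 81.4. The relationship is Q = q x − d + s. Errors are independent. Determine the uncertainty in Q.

244

Let p = q·x = 2638. δp/p = √((1·δq/q)² + (1·δx/x)²) = √(0.00176 + 0.00393) = 0.0755, so δp = 199.
Q = p − d + s: δQ = √(δp² + δd² + δs²) = √(39600 + 13200 + 6630) = 244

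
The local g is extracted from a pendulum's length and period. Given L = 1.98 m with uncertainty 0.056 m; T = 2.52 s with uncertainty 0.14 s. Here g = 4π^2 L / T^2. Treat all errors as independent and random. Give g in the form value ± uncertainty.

g is a product of powers, so relative uncertainties combine in quadrature:
  (1·δL/L)² = (1×0.0283)² = 0.000800;  (-2·δT/T)² = (-2×0.0556)² = 0.0123
δg/g = √(0.0131) = 0.115
g = 12.3 m/s^2, so δg = 0.115 × 12.3 = 1.41 m/s^2.

12.3 ± 1.41 m/s^2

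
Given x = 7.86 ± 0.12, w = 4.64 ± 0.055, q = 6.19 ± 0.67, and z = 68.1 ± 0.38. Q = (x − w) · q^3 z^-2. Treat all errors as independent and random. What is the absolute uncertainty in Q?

0.0539

Let u = x − w = 3.22. δu = √(δx² + δw²) = √(0.0144 + 0.00302) = 0.132, so δu/u = 0.0410.
Q is then a monomial in u, q, z:
δQ/Q = √((δu/u)² + (3·δq/q)² + (-2·δz/z)²) = √(0.00168 + 0.105 + 0.000125) = 0.327
Q = 0.165, so δQ = 0.327 × 0.165 = 0.0539.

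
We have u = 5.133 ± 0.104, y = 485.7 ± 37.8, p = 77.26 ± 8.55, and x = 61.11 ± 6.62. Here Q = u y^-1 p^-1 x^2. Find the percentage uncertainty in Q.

25.6%

Products/powers → add relative errors in quadrature, weighted by exponent:
  (1·δu/u)² = (1×0.0203)² = 0.000411;  (-1·δy/y)² = (-1×0.0778)² = 0.00606;  (-1·δp/p)² = (-1×0.111)² = 0.0122;  (2·δx/x)² = (2×0.108)² = 0.0469
δQ/Q = √(0.0657) = 0.256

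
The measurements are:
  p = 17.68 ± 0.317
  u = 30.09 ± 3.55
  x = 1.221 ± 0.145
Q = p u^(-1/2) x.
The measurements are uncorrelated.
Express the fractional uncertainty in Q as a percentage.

Products/powers → add relative errors in quadrature, weighted by exponent:
  (1·δp/p)² = (1×0.0179)² = 0.000321;  (−½·δu/u)² = (-0.5×0.118)² = 0.00348;  (1·δx/x)² = (1×0.119)² = 0.0141
δQ/Q = √(0.0179) = 0.134

13.4%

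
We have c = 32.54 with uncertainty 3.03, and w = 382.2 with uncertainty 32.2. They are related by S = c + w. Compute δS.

32.3

Each term contributes (cᵢ δxᵢ)² to (δS)²:
  (δc)² = 9.18;  (δw)² = 1040
δS = √(1050) = 32.3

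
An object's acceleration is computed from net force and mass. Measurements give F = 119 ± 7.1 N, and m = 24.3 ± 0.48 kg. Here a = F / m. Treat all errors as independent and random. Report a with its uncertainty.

4.90 ± 0.308 m/s^2

Since a is a product/quotient, work with relative uncertainties:
  (1·δF/F)² = (1×0.0597)² = 0.00356;  (-1·δm/m)² = (-1×0.0198)² = 0.000390
δa/a = √(0.00395) = 0.0628
a = 4.90 m/s^2, so δa = 0.0628 × 4.90 = 0.308 m/s^2.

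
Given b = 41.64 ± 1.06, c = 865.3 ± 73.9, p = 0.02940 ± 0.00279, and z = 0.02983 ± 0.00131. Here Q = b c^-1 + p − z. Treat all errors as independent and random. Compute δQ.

0.00528

Let w = b·c^-1 = 0.04812. δw/w = √((1·δb/b)² + (-1·δc/c)²) = √(0.000648 + 0.00729) = 0.0891, so δw = 0.00429.
Q = w + p − z: δQ = √(δw² + δp² + δz²) = √(1.84e-05 + 7.78e-06 + 1.72e-06) = 0.00528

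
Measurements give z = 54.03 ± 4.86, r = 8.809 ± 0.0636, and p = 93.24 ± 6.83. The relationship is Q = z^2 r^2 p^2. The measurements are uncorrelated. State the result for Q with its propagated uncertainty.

For a monomial Q ∝ z^2, r^2, p^2, fractional errors add in quadrature:
  (2·δz/z)² = (2×0.0900)² = 0.0324;  (2·δr/r)² = (2×0.00722)² = 0.000209;  (2·δp/p)² = (2×0.0733)² = 0.0215
δQ/Q = √(0.0540) = 0.232
Q = 1.969e+09, so δQ = 0.232 × 1.969e+09 = 4.58e+08.

(1.969 ± 0.458) × 10^9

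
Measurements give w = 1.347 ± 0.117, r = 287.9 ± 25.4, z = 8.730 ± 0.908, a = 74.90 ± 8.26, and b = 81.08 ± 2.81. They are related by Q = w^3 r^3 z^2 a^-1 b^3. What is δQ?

1.43e+13

Relative error in a monomial: (δQ/Q)² = Σ (nᵢ · δxᵢ/xᵢ)².
  (3·δw/w)² = (3×0.0869)² = 0.0679;  (3·δr/r)² = (3×0.0882)² = 0.0701;  (2·δz/z)² = (2×0.104)² = 0.0433;  (-1·δa/a)² = (-1×0.110)² = 0.0122;  (3·δb/b)² = (3×0.0347)² = 0.0108
δQ/Q = √(0.204) = 0.452
Q = 3.163e+13, so δQ = 0.452 × 3.163e+13 = 1.43e+13.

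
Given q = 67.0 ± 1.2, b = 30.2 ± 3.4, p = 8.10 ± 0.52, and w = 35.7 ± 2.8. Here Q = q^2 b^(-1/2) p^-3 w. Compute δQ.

For a monomial Q ∝ q^2, b^(-1/2), p^-3, w, fractional errors add in quadrature:
  (2·δq/q)² = (2×0.0179)² = 0.00128;  (−½·δb/b)² = (-0.5×0.113)² = 0.00317;  (-3·δp/p)² = (-3×0.0642)² = 0.0371;  (1·δw/w)² = (1×0.0784)² = 0.00615
δQ/Q = √(0.0477) = 0.218
Q = 54.9, so δQ = 0.218 × 54.9 = 12.0.

12.0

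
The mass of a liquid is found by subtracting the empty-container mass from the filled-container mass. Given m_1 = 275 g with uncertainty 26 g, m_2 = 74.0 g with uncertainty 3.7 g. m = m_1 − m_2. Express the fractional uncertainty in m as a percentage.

Absolute uncertainties add in quadrature for a linear combination:
  (δm_1)² = 676;  (δm_2)² = 13.7
δm = √(690) = 26.3 g
m = 201 g, so δm/m = 26.3/201 = 0.131.

13.1%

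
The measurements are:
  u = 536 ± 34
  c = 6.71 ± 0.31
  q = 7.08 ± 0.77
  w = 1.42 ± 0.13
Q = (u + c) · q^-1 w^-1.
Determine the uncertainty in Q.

Let h = u + c = 543. δh = √(δu² + δc²) = √(1160 + 0.0961) = 34.0, so δh/h = 0.0627.
Q is then a monomial in h, q, w:
δQ/Q = √((δh/h)² + (-1·δq/q)² + (-1·δw/w)²) = √(0.00393 + 0.0118 + 0.00838) = 0.155
Q = 54.0, so δQ = 0.155 × 54.0 = 8.39.

8.39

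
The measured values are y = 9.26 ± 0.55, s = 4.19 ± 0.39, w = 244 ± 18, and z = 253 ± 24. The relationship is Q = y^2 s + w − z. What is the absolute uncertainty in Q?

Let p = y^2·s = 359. δp/p = √((2·δy/y)² + (1·δs/s)²) = √(0.0141 + 0.00866) = 0.151, so δp = 54.2.
Q = p + w − z: δQ = √(δp² + δw² + δz²) = √(2940 + 324 + 576) = 62.0

62.0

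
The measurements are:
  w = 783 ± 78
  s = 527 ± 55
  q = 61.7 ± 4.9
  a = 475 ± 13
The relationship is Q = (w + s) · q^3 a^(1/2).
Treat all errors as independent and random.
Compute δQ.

Let u = w + s = 1310. δu = √(δw² + δs²) = √(6080 + 3020) = 95.4, so δu/u = 0.0729.
Q is then a monomial in u, q, a:
δQ/Q = √((δu/u)² + (3·δq/q)² + (½·δa/a)²) = √(0.00531 + 0.0568 + 0.000187) = 0.250
Q = 6.71e+09, so δQ = 0.250 × 6.71e+09 = 1.67e+09.

1.67e+09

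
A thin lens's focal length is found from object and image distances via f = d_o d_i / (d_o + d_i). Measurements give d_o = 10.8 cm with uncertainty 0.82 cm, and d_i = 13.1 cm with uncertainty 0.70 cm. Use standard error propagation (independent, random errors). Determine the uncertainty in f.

∂f/∂d_o = (d_i/(d_o+d_i))² = 0.300;  ∂f/∂d_i = (d_o/(d_o+d_i))² = 0.204
δf = √((∂f/∂d_o · δd_o)² + (∂f/∂d_i · δd_i)²) = √(0.0607 + 0.0204) = 0.285 cm

0.285 cm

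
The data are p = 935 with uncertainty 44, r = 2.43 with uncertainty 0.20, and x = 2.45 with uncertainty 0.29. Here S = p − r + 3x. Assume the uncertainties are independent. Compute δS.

44.0

Sums and differences: (δS)² = Σ (cᵢ δxᵢ)².
  (δp)² = 1940;  (δr)² = 0.0400;  (3·δx)² = 0.757
δS = √(1940) = 44.0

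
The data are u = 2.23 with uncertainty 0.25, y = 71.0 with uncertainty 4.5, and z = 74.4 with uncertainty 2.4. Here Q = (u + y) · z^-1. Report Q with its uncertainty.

0.984 ± 0.0684

Let w = u + y = 73.2. δw = √(δu² + δy²) = √(0.0625 + 20.2) = 4.51, so δw/w = 0.0615.
Q is then a monomial in w, z:
δQ/Q = √((δw/w)² + (-1·δz/z)²) = √(0.00379 + 0.00104) = 0.0695
Q = 0.984, so δQ = 0.0695 × 0.984 = 0.0684.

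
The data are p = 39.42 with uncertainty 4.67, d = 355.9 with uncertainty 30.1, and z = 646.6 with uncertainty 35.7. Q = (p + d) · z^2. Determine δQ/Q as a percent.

Let u = p + d = 395.3. δu = √(δp² + δd²) = √(21.8 + 906) = 30.5, so δu/u = 0.0771.
Q is then a monomial in u, z:
δQ/Q = √((δu/u)² + (2·δz/z)²) = √(0.00594 + 0.0122) = 0.135

13.5%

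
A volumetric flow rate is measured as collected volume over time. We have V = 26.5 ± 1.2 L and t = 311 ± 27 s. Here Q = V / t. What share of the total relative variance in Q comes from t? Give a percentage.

(δQ/Q)² = (1·δV/V)² + (-1·δt/t)²
  V term: (1×0.0453)² = 0.00205
  t term: (-1×0.0868)² = 0.00754
Total = 0.00959. Share from t = 0.00754/0.00959 = 0.786.

78.6%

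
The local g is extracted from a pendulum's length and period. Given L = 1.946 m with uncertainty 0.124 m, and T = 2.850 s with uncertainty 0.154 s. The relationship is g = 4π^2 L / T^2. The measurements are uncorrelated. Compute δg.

Products/powers → add relative errors in quadrature, weighted by exponent:
  (1·δL/L)² = (1×0.0637)² = 0.00406;  (-2·δT/T)² = (-2×0.0540)² = 0.0117
δg/g = √(0.0157) = 0.125
g = 9.458 m/s^2, so δg = 0.125 × 9.458 = 1.19 m/s^2.

1.19 m/s^2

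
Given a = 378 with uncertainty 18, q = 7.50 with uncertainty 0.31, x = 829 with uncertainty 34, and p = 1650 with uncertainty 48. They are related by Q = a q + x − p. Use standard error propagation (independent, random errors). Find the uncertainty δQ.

Let w = a·q = 2840. δw/w = √((1·δa/a)² + (1·δq/q)²) = √(0.00227 + 0.00171) = 0.0631, so δw = 179.
Q = w + x − p: δQ = √(δw² + δx² + δp²) = √(32000 + 1160 + 2300) = 188

188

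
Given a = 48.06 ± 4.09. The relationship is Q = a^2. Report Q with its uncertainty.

2310 ± 393

Each factor contributes (exponent × relative error)² to (δQ/Q)²:
  (2·δa/a)² = (2×0.0851)² = 0.0290
δQ/Q = √(0.0290) = 0.170
Q = 2310, so δQ = 0.170 × 2310 = 393.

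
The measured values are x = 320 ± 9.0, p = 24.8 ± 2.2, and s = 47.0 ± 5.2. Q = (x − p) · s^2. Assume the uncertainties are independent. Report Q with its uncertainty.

Let u = x − p = 295. δu = √(δx² + δp²) = √(81.0 + 4.84) = 9.26, so δu/u = 0.0314.
Q is then a monomial in u, s:
δQ/Q = √((δu/u)² + (2·δs/s)²) = √(0.000985 + 0.0490) = 0.223
Q = 6.52e+05, so δQ = 0.223 × 6.52e+05 = 1.46e+05.

(6.52 ± 1.46) × 10^5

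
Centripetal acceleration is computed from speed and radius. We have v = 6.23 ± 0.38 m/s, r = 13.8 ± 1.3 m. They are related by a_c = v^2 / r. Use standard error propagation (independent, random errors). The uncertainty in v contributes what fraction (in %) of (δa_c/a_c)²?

62.6%

(δa_c/a_c)² = (2·δv/v)² + (-1·δr/r)²
  v term: (2×0.0610)² = 0.0149
  r term: (-1×0.0942)² = 0.00887
Total = 0.0238. Share from v = 0.0149/0.0238 = 0.626.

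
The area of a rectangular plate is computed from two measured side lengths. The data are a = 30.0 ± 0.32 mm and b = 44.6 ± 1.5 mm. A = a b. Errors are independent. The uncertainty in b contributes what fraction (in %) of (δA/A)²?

(δA/A)² = (1·δa/a)² + (1·δb/b)²
  a term: (1×0.0107)² = 0.000114
  b term: (1×0.0336)² = 0.00113
Total = 0.00124. Share from b = 0.00113/0.00124 = 0.909.

90.9%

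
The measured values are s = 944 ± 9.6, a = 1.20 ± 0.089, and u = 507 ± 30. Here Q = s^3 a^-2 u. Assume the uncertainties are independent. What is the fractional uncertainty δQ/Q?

0.163

Relative error in a monomial: (δQ/Q)² = Σ (nᵢ · δxᵢ/xᵢ)².
  (3·δs/s)² = (3×0.0102)² = 0.000931;  (-2·δa/a)² = (-2×0.0742)² = 0.0220;  (1·δu/u)² = (1×0.0592)² = 0.00350
δQ/Q = √(0.0264) = 0.163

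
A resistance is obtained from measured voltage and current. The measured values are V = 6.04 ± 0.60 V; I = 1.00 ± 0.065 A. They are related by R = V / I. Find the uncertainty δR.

0.717 Ω

R is a product of powers, so relative uncertainties combine in quadrature:
  (1·δV/V)² = (1×0.0993)² = 0.00987;  (-1·δI/I)² = (-1×0.0650)² = 0.00423
δR/R = √(0.0141) = 0.119
R = 6.04 Ω, so δR = 0.119 × 6.04 = 0.717 Ω.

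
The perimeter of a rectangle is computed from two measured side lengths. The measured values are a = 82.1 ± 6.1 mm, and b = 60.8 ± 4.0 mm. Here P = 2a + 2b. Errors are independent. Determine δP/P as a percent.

5.10%

Absolute uncertainties add in quadrature for a linear combination:
  (2·δa)² = 149;  (2·δb)² = 64.0
δP = √(213) = 14.6 mm
P = 286 mm, so δP/P = 14.6/286 = 0.0510.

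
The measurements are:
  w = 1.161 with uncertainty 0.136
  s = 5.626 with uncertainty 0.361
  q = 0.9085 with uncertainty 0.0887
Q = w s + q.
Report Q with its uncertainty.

Let p = w·s = 6.532. δp/p = √((1·δw/w)² + (1·δs/s)²) = √(0.0137 + 0.00412) = 0.134, so δp = 0.872.
Q = p + q: δQ = √(δp² + δq²) = √(0.761 + 0.00787) = 0.877
Q = 7.440.

7.440 ± 0.877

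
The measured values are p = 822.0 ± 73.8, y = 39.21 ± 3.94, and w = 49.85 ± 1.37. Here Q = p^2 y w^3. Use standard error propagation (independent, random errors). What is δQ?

7.28e+11

Q is a product of powers, so relative uncertainties combine in quadrature:
  (2·δp/p)² = (2×0.0898)² = 0.0322;  (1·δy/y)² = (1×0.100)² = 0.0101;  (3·δw/w)² = (3×0.0275)² = 0.00680
δQ/Q = √(0.0491) = 0.222
Q = 3.282e+12, so δQ = 0.222 × 3.282e+12 = 7.28e+11.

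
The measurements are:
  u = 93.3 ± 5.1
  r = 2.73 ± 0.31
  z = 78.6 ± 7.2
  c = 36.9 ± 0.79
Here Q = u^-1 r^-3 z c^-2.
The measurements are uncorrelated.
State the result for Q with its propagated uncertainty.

(3.04 ± 1.09) × 10^-5

Since Q is a product/quotient, work with relative uncertainties:
  (-1·δu/u)² = (-1×0.0547)² = 0.00299;  (-3·δr/r)² = (-3×0.114)² = 0.116;  (1·δz/z)² = (1×0.0916)² = 0.00839;  (-2·δc/c)² = (-2×0.0214)² = 0.00183
δQ/Q = √(0.129) = 0.360
Q = 3.04e-05, so δQ = 0.360 × 3.04e-05 = 1.09e-05.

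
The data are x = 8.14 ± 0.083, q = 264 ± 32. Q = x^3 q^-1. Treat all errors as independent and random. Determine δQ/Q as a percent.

12.5%

Since Q is a product/quotient, work with relative uncertainties:
  (3·δx/x)² = (3×0.0102)² = 0.000936;  (-1·δq/q)² = (-1×0.121)² = 0.0147
δQ/Q = √(0.0156) = 0.125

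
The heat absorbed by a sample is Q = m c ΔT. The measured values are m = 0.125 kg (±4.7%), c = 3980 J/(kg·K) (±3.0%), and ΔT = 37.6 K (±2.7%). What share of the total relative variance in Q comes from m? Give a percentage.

57.6%

(δQ/Q)² = (1·δm/m)² + (1·δc/c)² + (1·δΔT/ΔT)²
  m term: (1×0.0470)² = 0.00221
  c term: (1×0.0300)² = 0.000900
  ΔT term: (1×0.0270)² = 0.000729
Total = 0.00384. Share from m = 0.00221/0.00384 = 0.576.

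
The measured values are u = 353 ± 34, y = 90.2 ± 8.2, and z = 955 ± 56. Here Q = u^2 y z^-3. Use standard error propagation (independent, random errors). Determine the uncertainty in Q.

Products/powers → add relative errors in quadrature, weighted by exponent:
  (2·δu/u)² = (2×0.0963)² = 0.0371;  (1·δy/y)² = (1×0.0909)² = 0.00826;  (-3·δz/z)² = (-3×0.0586)² = 0.0309
δQ/Q = √(0.0763) = 0.276
Q = 0.0129, so δQ = 0.276 × 0.0129 = 0.00357.

0.00357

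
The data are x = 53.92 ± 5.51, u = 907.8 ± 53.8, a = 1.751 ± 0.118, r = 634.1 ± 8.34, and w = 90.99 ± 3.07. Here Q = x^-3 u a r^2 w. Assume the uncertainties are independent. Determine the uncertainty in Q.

1.2e+05

Relative error in a monomial: (δQ/Q)² = Σ (nᵢ · δxᵢ/xᵢ)².
  (-3·δx/x)² = (-3×0.102)² = 0.0940;  (1·δu/u)² = (1×0.0593)² = 0.00351;  (1·δa/a)² = (1×0.0674)² = 0.00454;  (2·δr/r)² = (2×0.0132)² = 0.000692;  (1·δw/w)² = (1×0.0337)² = 0.00114
δQ/Q = √(0.104) = 0.322
Q = 371000, so δQ = 0.322 × 371000 = 1.2e+05.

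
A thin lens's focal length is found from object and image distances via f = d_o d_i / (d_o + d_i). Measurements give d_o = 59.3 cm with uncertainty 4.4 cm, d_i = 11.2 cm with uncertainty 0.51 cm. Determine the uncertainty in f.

0.378 cm

∂f/∂d_o = (d_i/(d_o+d_i))² = 0.0252;  ∂f/∂d_i = (d_o/(d_o+d_i))² = 0.708
δf = √((∂f/∂d_o · δd_o)² + (∂f/∂d_i · δd_i)²) = √(0.0123 + 0.130) = 0.378 cm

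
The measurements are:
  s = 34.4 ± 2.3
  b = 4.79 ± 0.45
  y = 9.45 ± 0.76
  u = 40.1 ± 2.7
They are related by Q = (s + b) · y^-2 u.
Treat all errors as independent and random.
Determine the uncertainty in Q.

Let w = s + b = 39.2. δw = √(δs² + δb²) = √(5.29 + 0.203) = 2.34, so δw/w = 0.0598.
Q is then a monomial in w, y, u:
δQ/Q = √((δw/w)² + (-2·δy/y)² + (1·δu/u)²) = √(0.00358 + 0.0259 + 0.00453) = 0.184
Q = 17.6, so δQ = 0.184 × 17.6 = 3.24.

3.24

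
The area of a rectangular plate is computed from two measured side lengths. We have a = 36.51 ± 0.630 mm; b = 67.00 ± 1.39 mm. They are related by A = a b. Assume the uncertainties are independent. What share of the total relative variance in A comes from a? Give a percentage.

(δA/A)² = (1·δa/a)² + (1·δb/b)²
  a term: (1×0.0173)² = 0.000298
  b term: (1×0.0207)² = 0.000430
Total = 0.000728. Share from a = 0.000298/0.000728 = 0.409.

40.9%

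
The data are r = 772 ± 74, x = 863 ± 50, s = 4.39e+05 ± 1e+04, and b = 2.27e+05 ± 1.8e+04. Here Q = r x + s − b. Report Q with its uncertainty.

Let p = r·x = 6.66e+05. δp/p = √((1·δr/r)² + (1·δx/x)²) = √(0.00919 + 0.00336) = 0.112, so δp = 74600.
Q = p + s − b: δQ = √(δp² + δs² + δb²) = √(5.57e+09 + 1e+08 + 3.24e+08) = 77400
Q = 8.78e+05.

(8.78 ± 0.774) × 10^5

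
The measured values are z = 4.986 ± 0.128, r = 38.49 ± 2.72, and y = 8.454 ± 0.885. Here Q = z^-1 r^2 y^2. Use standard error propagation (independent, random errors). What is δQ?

For a monomial Q ∝ z^-1, r^2, y^2, fractional errors add in quadrature:
  (-1·δz/z)² = (-1×0.0257)² = 0.000659;  (2·δr/r)² = (2×0.0707)² = 0.0200;  (2·δy/y)² = (2×0.105)² = 0.0438
δQ/Q = √(0.0645) = 0.254
Q = 21240, so δQ = 0.254 × 21240 = 5390.

5390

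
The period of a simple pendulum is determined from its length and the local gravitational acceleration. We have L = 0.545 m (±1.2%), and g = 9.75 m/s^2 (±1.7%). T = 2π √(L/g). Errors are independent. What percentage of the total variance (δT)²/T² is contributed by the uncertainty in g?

(δT/T)² = (½·δL/L)² + (−½·δg/g)²
  L term: (0.5×0.0120)² = 3.6e-05
  g term: (-0.5×0.0170)² = 7.23e-05
Total = 0.000108. Share from g = 7.23e-05/0.000108 = 0.667.

66.7%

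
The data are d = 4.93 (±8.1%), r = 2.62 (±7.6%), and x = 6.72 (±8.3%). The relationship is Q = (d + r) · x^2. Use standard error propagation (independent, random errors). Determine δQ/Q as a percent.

17.6%

Let u = d + r = 7.55. δu = √(δd² + δr²) = √(0.159 + 0.0396) = 0.446, so δu/u = 0.0591.
Q is then a monomial in u, x:
δQ/Q = √((δu/u)² + (2·δx/x)²) = √(0.00349 + 0.0276) = 0.176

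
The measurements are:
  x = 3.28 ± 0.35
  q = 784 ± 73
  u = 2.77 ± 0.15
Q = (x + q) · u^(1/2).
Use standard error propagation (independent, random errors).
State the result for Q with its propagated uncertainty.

1310 ± 127

Let w = x + q = 787. δw = √(δx² + δq²) = √(0.122 + 5330) = 73.0, so δw/w = 0.0927.
Q is then a monomial in w, u:
δQ/Q = √((δw/w)² + (½·δu/u)²) = √(0.00860 + 0.000733) = 0.0966
Q = 1310, so δQ = 0.0966 × 1310 = 127.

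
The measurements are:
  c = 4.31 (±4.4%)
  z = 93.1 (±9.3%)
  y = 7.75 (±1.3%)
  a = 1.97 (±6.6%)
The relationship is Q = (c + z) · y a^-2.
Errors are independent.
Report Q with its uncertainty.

195 ± 31.1

Let u = c + z = 97.4. δu = √(δc² + δz²) = √(0.0360 + 75.0) = 8.66, so δu/u = 0.0889.
Q is then a monomial in u, y, a:
δQ/Q = √((δu/u)² + (1·δy/y)² + (-2·δa/a)²) = √(0.00790 + 0.000169 + 0.0174) = 0.160
Q = 195, so δQ = 0.160 × 195 = 31.1.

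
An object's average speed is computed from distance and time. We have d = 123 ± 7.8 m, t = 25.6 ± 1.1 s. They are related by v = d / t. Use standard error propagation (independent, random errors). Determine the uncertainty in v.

For a monomial v ∝ d, t^-1, fractional errors add in quadrature:
  (1·δd/d)² = (1×0.0634)² = 0.00402;  (-1·δt/t)² = (-1×0.0430)² = 0.00185
δv/v = √(0.00587) = 0.0766
v = 4.80 m/s, so δv = 0.0766 × 4.80 = 0.368 m/s.

0.368 m/s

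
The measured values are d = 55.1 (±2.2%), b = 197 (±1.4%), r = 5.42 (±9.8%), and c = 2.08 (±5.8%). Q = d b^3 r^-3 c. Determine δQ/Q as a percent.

30.3%

Each factor contributes (exponent × relative error)² to (δQ/Q)²:
  (1·δd/d)² = (1×0.0220)² = 0.000484;  (3·δb/b)² = (3×0.0140)² = 0.00176;  (-3·δr/r)² = (-3×0.0980)² = 0.0864;  (1·δc/c)² = (1×0.0580)² = 0.00336
δQ/Q = √(0.0920) = 0.303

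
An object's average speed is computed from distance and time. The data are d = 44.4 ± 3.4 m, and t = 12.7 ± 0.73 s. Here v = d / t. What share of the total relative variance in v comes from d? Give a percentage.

(δv/v)² = (1·δd/d)² + (-1·δt/t)²
  d term: (1×0.0766)² = 0.00586
  t term: (-1×0.0575)² = 0.00330
Total = 0.00917. Share from d = 0.00586/0.00917 = 0.640.

64.0%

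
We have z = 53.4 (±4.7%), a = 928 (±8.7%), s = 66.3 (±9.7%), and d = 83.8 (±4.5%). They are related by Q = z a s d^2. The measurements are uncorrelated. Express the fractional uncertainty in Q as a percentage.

Since Q is a product/quotient, work with relative uncertainties:
  (1·δz/z)² = (1×0.0470)² = 0.00221;  (1·δa/a)² = (1×0.0870)² = 0.00757;  (1·δs/s)² = (1×0.0970)² = 0.00941;  (2·δd/d)² = (2×0.0450)² = 0.00810
δQ/Q = √(0.0273) = 0.165

16.5%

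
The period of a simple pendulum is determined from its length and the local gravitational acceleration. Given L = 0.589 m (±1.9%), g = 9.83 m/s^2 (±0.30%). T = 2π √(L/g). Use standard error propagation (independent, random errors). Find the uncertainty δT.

T is a product of powers, so relative uncertainties combine in quadrature:
  (½·δL/L)² = (0.5×0.0190)² = 9.02e-05;  (−½·δg/g)² = (-0.5×0.00300)² = 2.25e-06
δT/T = √(9.25e-05) = 0.00962
T = 1.54 s, so δT = 0.00962 × 1.54 = 0.0148 s.

0.0148 s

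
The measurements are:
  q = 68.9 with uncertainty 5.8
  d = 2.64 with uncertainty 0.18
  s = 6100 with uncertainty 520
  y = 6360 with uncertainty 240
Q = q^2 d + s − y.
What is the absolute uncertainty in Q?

Let p = q^2·d = 12500. δp/p = √((2·δq/q)² + (1·δd/d)²) = √(0.0283 + 0.00465) = 0.182, so δp = 2280.
Q = p + s − y: δQ = √(δp² + δs² + δy²) = √(5.18e+06 + 2.7e+05 + 57600) = 2350

2350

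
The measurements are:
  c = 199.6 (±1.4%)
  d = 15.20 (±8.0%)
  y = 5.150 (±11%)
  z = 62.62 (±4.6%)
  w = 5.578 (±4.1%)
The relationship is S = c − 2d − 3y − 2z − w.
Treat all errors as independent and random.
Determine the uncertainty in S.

Sums and differences: (δS)² = Σ (cᵢ δxᵢ)².
  (δc)² = 7.81;  (2·δd)² = 5.91;  (3·δy)² = 2.89;  (2·δz)² = 33.2;  (δw)² = 0.0523
δS = √(49.9) = 7.06

7.06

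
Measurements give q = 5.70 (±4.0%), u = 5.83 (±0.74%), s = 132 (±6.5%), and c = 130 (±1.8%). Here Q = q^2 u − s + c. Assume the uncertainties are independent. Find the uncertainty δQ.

17.6

Let p = q^2·u = 189. δp/p = √((2·δq/q)² + (1·δu/u)²) = √(0.00640 + 5.48e-05) = 0.0803, so δp = 15.2.
Q = p − s + c: δQ = √(δp² + δs² + δc²) = √(232 + 73.6 + 5.48) = 17.6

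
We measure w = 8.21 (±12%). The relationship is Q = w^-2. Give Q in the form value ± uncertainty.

0.0148 ± 0.00356

Q ∝ w^-2, so δQ/Q = |-2| · δw/w = 2 × 0.120 = 0.240.
Q = 0.0148, so δQ = 0.240 × 0.0148 = 0.00356.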